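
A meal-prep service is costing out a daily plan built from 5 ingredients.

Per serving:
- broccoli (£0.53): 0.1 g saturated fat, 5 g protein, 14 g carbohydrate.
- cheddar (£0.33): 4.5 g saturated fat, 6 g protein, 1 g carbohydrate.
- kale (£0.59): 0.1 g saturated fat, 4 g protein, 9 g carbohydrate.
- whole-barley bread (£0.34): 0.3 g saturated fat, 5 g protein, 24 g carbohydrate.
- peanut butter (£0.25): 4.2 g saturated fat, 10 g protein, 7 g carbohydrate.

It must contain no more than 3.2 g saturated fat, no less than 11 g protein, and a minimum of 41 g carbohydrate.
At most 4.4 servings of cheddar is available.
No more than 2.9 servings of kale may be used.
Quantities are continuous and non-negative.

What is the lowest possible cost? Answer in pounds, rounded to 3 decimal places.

Treat it as an LP. Let x1 = servings of broccoli, x2 = servings of cheddar, x3 = servings of kale, x4 = servings of whole-barley bread, x5 = servings of peanut butter.
Minimise 0.53x1 + 0.33x2 + 0.59x3 + 0.34x4 + 0.25x5 with:
  0.1x1 + 4.5x2 + 0.1x3 + 0.3x4 + 4.2x5 ≤ 3.2   (saturated fat)
  5x1 + 6x2 + 4x3 + 5x4 + 10x5 ≥ 11   (protein)
  14x1 + 1x2 + 9x3 + 24x4 + 7x5 ≥ 41   (carbohydrate)
  x2 ≤ 4.4
  x3 ≤ 2.9
  x1, x2, x3, x4, x5 ≥ 0.
The minimum-cost mix takes nothing from broccoli, cheddar, kale — only whole-barley bread, peanut butter. There the protein and carbohydrate constraints are tight.
Optimal quantities: whole-barley bread = 1.624 servings, peanut butter = 0.2878 servings.
Objective = 0.34·1.624 + 0.25·0.2878 = 0.62411.

£0.624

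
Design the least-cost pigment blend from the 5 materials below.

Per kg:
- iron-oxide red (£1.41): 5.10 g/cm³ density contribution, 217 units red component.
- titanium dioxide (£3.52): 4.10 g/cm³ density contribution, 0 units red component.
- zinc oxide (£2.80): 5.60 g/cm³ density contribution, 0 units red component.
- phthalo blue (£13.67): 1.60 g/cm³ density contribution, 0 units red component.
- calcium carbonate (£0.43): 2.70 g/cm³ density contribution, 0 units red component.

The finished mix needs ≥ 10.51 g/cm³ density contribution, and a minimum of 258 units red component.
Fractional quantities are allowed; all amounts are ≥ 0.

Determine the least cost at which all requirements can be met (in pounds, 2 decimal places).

Let x1 = kg of iron-oxide red, x2 = kg of titanium dioxide, x3 = kg of zinc oxide, x4 = kg of phthalo blue, x5 = kg of calcium carbonate.
Minimize 1.41x1 + 3.52x2 + 2.8x3 + 13.67x4 + 0.43x5 with:
  5.1x1 + 4.1x2 + 5.6x3 + 1.6x4 + 2.7x5 ≥ 10.51   (density contribution)
  217x1 ≥ 258   (red component)
  x1, x2, x3, x4, x5 ≥ 0.
The cheapest feasible vertex uses only iron-oxide red, calcium carbonate; titanium dioxide, zinc oxide, phthalo blue are not used. There the density contribution and red component constraints are tight.
Optimal quantities: iron-oxide red = 1.189 kg, calcium carbonate = 1.647 kg.
Cost = 1.41·1.189 + 0.43·1.647 = 2.3847.

£2.38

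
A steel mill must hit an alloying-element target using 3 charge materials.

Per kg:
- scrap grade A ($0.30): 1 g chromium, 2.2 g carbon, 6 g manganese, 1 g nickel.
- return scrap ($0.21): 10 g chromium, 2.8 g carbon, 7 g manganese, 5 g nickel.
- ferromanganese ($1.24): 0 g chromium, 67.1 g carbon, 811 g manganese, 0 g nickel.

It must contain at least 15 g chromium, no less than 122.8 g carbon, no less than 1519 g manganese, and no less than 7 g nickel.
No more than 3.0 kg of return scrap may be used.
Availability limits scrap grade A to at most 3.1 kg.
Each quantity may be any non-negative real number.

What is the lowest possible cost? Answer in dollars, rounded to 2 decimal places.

Let x1 = kg of scrap grade A, x2 = kg of return scrap, x3 = kg of ferromanganese.
Minimize 0.3x1 + 0.21x2 + 1.24x3 s.t.:
  1x1 + 10x2 ≥ 15   (chromium)
  2.2x1 + 2.8x2 + 67.1x3 ≥ 122.8   (carbon)
  6x1 + 7x2 + 811x3 ≥ 1519   (manganese)
  1x1 + 5x2 ≥ 7   (nickel)
  x2 ≤ 3
  x1 ≤ 3.1
  x1, x2, x3 ≥ 0.
The optimal basis is {return scrap, ferromanganese}; scrap grade A drops out. Binding constraints: chromium and manganese.
So return scrap = 1.5 kg, ferromanganese = 1.86 kg.
Cost = 0.21·1.5 + 1.24·1.86 = 2.6214.

$2.62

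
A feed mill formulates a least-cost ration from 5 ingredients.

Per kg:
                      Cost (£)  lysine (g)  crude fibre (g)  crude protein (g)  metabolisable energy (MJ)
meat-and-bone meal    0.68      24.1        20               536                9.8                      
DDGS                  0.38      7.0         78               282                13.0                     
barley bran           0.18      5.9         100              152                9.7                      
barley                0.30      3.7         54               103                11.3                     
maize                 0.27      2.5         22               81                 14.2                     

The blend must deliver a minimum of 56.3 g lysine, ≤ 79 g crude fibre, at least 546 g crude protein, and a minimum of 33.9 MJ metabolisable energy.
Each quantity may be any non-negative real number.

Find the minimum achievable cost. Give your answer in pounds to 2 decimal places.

£1.74

Let x1 = kg of meat-and-bone meal, x2 = kg of DDGS, x3 = kg of barley bran, x4 = kg of barley, x5 = kg of maize.
Minimize 0.68x1 + 0.38x2 + 0.18x3 + 0.3x4 + 0.27x5 with:
  24.1x1 + 7x2 + 5.9x3 + 3.7x4 + 2.5x5 ≥ 56.3   (lysine)
  20x1 + 78x2 + 100x3 + 54x4 + 22x5 ≤ 79   (crude fibre)
  536x1 + 282x2 + 152x3 + 103x4 + 81x5 ≥ 546   (crude protein)
  9.8x1 + 13x2 + 9.7x3 + 11.3x4 + 14.2x5 ≥ 33.9   (metabolisable energy)
  x1, x2, x3, x4, x5 ≥ 0.
The cheapest feasible vertex uses only meat-and-bone meal, barley bran, maize; DDGS, barley are not used. Binding constraints: lysine, crude fibre, metabolisable energy.
Optimal quantities: meat-and-bone meal = 2.215 kg, barley bran = 0.1861 kg, maize = 0.7318 kg.
Cost = 0.68·2.215 + 0.18·0.1861 + 0.27·0.7318 = 1.7373.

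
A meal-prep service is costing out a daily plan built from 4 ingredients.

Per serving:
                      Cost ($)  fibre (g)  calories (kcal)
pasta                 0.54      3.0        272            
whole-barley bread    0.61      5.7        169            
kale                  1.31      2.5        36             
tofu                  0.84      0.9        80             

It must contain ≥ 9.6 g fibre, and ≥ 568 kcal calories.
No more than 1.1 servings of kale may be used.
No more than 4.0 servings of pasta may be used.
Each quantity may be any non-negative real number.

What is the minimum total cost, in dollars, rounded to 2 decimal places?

$1.37

Set it up as a linear program. Let x1 = servings of pasta, x2 = servings of whole-barley bread, x3 = servings of kale, x4 = servings of tofu.
Minimize 0.54x1 + 0.61x2 + 1.31x3 + 0.84x4 with:
  3x1 + 5.7x2 + 2.5x3 + 0.9x4 ≥ 9.6   (fibre)
  272x1 + 169x2 + 36x3 + 80x4 ≥ 568   (calories)
  x3 ≤ 1.1
  x1 ≤ 4
  x1, x2, x3, x4 ≥ 0.
At the optimum only pasta, whole-barley bread are positive (kale, tofu = 0). Binding constraints: fibre and calories.
Optimal quantities: pasta = 1.548 servings, whole-barley bread = 0.8695 servings.
Total cost: 0.54·1.548 + 0.61·0.8695 = 1.3663.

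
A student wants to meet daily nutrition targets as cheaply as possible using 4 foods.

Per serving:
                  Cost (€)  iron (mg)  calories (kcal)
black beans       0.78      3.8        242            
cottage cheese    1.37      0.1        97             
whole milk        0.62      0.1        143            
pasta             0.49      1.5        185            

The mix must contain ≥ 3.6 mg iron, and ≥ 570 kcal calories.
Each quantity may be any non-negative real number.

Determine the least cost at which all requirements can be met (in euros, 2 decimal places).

Let x1 = servings of black beans, x2 = servings of cottage cheese, x3 = servings of whole milk, x4 = servings of pasta.
Minimise 0.78x1 + 1.37x2 + 0.62x3 + 0.49x4 s.t.:
  3.8x1 + 0.1x2 + 0.1x3 + 1.5x4 ≥ 3.6   (iron)
  242x1 + 97x2 + 143x3 + 185x4 ≥ 570   (calories)
  x1, x2, x3, x4 ≥ 0.
At the optimum only pasta is positive (black beans, cottage cheese, whole milk = 0). There the calories constraint is tight.
So pasta = 3.081 servings.
Objective = 0.49·3.081 = 1.5097.

€1.51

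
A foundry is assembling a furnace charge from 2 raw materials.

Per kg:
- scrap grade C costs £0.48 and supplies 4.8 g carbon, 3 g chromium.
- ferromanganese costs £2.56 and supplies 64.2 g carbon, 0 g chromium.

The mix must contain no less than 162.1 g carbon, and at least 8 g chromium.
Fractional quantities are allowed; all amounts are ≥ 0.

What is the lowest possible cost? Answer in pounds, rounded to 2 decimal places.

£7.23

This is a linear program. Let x1 = kg of scrap grade C, x2 = kg of ferromanganese.
Minimise 0.48x1 + 2.56x2 s.t.:
  4.8x1 + 64.2x2 ≥ 162.1   (carbon)
  3x1 ≥ 8   (chromium)
  x1, x2 ≥ 0.
Both inputs are positive at the optimum. Binding constraints: carbon and chromium.
Optimal quantities: scrap grade C = 2.667 kg, ferromanganese = 2.326 kg.
Cost = 0.48·2.667 + 2.56·2.326 = 7.2347.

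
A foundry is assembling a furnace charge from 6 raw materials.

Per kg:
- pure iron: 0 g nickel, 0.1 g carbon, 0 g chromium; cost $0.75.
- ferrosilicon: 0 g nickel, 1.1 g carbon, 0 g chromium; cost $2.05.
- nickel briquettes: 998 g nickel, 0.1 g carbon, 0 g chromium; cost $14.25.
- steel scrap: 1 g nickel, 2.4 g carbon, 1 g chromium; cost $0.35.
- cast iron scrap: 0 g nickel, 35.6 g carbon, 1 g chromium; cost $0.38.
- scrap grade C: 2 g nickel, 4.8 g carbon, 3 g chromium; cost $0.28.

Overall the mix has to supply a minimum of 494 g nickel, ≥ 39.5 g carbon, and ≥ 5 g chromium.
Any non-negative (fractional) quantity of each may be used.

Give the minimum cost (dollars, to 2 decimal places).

Let x1 = kg of pure iron, x2 = kg of ferrosilicon, x3 = kg of nickel briquettes, x4 = kg of steel scrap, x5 = kg of cast iron scrap, x6 = kg of scrap grade C.
Minimize 0.75x1 + 2.05x2 + 14.25x3 + 0.35x4 + 0.38x5 + 0.28x6 s.t.:
  998x3 + 1x4 + 2x6 ≥ 494   (nickel)
  0.1x1 + 1.1x2 + 0.1x3 + 2.4x4 + 35.6x5 + 4.8x6 ≥ 39.5   (carbon)
  1x4 + 1x5 + 3x6 ≥ 5   (chromium)
  x1, x2, x3, x4, x5, x6 ≥ 0.
The optimal basis is {nickel briquettes, cast iron scrap, scrap grade C}; pure iron, ferrosilicon, steel scrap drop out. Binding constraints: nickel, carbon, chromium.
Optimal quantities: nickel briquettes = 0.4923 kg, cast iron scrap = 0.925 kg, scrap grade C = 1.358 kg.
Total cost: 14.25·0.4923 + 0.38·0.925 + 0.28·1.358 = 7.7470.

$7.75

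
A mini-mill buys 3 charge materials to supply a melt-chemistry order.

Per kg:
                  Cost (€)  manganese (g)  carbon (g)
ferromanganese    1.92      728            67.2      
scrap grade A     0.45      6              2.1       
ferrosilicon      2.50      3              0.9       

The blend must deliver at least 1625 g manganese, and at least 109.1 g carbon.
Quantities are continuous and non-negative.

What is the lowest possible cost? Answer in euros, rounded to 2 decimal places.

Let x1 = kg of ferromanganese, x2 = kg of scrap grade A, x3 = kg of ferrosilicon.
Minimize 1.92x1 + 0.45x2 + 2.5x3 subject to:
  728x1 + 6x2 + 3x3 ≥ 1625   (manganese)
  67.2x1 + 2.1x2 + 0.9x3 ≥ 109.1   (carbon)
  x1, x2, x3 ≥ 0.
The optimal basis is {ferromanganese}; scrap grade A, ferrosilicon drop out. There the manganese constraint is tight.
That vertex is x1 = 2.232.
Hence cost = 1.92·2.232 = €4.2854.

€4.29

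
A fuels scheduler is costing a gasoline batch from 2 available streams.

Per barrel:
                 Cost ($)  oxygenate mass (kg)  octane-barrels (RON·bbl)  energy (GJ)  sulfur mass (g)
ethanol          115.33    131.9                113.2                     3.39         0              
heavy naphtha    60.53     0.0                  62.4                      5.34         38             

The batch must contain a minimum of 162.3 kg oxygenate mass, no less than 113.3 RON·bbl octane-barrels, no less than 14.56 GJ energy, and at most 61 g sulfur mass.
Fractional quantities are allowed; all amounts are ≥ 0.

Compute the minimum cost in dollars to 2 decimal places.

$300.88

Let x1 = barrels of ethanol, x2 = barrels of heavy naphtha.
Minimise 115.33x1 + 60.53x2 with:
  131.9x1 ≥ 162.3   (oxygenate mass)
  113.2x1 + 62.4x2 ≥ 113.3   (octane-barrels)
  3.39x1 + 5.34x2 ≥ 14.56   (energy)
  38x2 ≤ 61   (sulfur mass)
  x1, x2 ≥ 0.
Both inputs are positive at the optimum. Binding constraints: energy and sulfur mass.
Optimal quantities: ethanol = 1.7663 barrels, heavy naphtha = 1.6053 barrels.
Objective = 115.33·1.7663 + 60.53·1.6053 = 300.8762.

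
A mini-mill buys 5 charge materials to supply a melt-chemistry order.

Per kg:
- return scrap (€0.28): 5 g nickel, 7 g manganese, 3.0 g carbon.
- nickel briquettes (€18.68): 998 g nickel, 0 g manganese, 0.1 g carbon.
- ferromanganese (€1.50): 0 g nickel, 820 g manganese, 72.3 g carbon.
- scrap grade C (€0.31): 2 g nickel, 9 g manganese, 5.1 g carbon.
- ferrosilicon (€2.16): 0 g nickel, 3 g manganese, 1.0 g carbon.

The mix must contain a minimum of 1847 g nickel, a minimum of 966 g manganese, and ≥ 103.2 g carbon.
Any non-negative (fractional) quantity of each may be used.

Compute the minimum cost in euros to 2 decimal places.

Treat it as an LP. Let x1 = kg of return scrap, x2 = kg of nickel briquettes, x3 = kg of ferromanganese, x4 = kg of scrap grade C, x5 = kg of ferrosilicon.
Minimise 0.28x1 + 18.68x2 + 1.5x3 + 0.31x4 + 2.16x5 s.t.:
  5x1 + 998x2 + 2x4 ≥ 1847   (nickel)
  7x1 + 820x3 + 9x4 + 3x5 ≥ 966   (manganese)
  3x1 + 0.1x2 + 72.3x3 + 5.1x4 + 1x5 ≥ 103.2   (carbon)
  x1, x2, x3, x4, x5 ≥ 0.
At the optimum only nickel briquettes, ferromanganese are positive (return scrap, scrap grade C, ferrosilicon = 0). There the nickel and carbon constraints are tight.
Solving gives x2 = 1.851, x3 = 1.425.
Objective = 18.68·1.851 + 1.5·1.425 = 36.7142.

€36.71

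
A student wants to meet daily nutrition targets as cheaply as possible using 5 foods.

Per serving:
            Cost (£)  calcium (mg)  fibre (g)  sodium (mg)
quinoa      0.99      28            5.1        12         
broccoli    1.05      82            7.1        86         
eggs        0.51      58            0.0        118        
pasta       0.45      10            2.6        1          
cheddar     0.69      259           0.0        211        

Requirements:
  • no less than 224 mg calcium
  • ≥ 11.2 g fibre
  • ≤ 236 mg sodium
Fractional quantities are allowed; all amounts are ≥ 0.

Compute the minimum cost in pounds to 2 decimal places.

Set it up as a linear program. Let x1 = servings of quinoa, x2 = servings of broccoli, x3 = servings of eggs, x4 = servings of pasta, x5 = servings of cheddar.
Minimize 0.99x1 + 1.05x2 + 0.51x3 + 0.45x4 + 0.69x5 subject to:
  28x1 + 82x2 + 58x3 + 10x4 + 259x5 ≥ 224   (calcium)
  5.1x1 + 7.1x2 + 2.6x4 ≥ 11.2   (fibre)
  12x1 + 86x2 + 118x3 + 1x4 + 211x5 ≤ 236   (sodium)
  x1, x2, x3, x4, x5 ≥ 0.
The cheapest feasible vertex uses only broccoli, cheddar; quinoa, eggs, pasta are not used. The calcium and fibre requirements are met with equality.
Solving gives x2 = 1.577, x5 = 0.3654.
Objective = 1.05·1.577 + 0.69·0.3654 = 1.9080.

£1.91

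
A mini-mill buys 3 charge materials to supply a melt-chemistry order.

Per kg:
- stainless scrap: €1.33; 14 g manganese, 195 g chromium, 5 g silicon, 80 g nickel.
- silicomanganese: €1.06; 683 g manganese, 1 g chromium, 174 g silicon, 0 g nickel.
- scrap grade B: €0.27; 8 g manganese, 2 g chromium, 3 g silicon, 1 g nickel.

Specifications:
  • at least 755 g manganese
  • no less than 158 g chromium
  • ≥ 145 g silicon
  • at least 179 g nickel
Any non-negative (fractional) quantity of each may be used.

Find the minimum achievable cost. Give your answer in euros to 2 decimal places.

This is a linear program. Let x1 = kg of stainless scrap, x2 = kg of silicomanganese, x3 = kg of scrap grade B.
min 1.33x1 + 1.06x2 + 0.27x3 subject to:
  14x1 + 683x2 + 8x3 ≥ 755   (manganese)
  195x1 + 1x2 + 2x3 ≥ 158   (chromium)
  5x1 + 174x2 + 3x3 ≥ 145   (silicon)
  80x1 + 1x3 ≥ 179   (nickel)
  x1, x2, x3 ≥ 0.
At the optimum only stainless scrap, silicomanganese are positive (scrap grade B = 0). There the manganese and nickel constraints are tight.
So stainless scrap = 2.237 kg, silicomanganese = 1.06 kg.
Cost = 1.33·2.237 + 1.06·1.06 = 4.0988.

€4.10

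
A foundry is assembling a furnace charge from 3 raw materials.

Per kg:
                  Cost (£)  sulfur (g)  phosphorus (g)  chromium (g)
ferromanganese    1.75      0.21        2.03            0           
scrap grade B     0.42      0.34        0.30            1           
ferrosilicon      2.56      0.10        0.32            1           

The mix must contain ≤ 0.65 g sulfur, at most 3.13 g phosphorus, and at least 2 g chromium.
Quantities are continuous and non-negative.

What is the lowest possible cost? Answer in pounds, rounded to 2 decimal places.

Treat it as an LP. Let x1 = kg of ferromanganese, x2 = kg of scrap grade B, x3 = kg of ferrosilicon.
min 1.75x1 + 0.42x2 + 2.56x3 with:
  0.21x1 + 0.34x2 + 0.1x3 ≤ 0.65   (sulfur)
  2.03x1 + 0.3x2 + 0.32x3 ≤ 3.13   (phosphorus)
  1x2 + 1x3 ≥ 2   (chromium)
  x1, x2, x3 ≥ 0.
The minimum-cost mix takes nothing from ferromanganese — only scrap grade B, ferrosilicon. The sulfur and chromium requirements are met with equality.
That vertex is x2 = 1.875, x3 = 0.125.
Objective = 0.42·1.875 + 2.56·0.125 = 1.1075.

£1.11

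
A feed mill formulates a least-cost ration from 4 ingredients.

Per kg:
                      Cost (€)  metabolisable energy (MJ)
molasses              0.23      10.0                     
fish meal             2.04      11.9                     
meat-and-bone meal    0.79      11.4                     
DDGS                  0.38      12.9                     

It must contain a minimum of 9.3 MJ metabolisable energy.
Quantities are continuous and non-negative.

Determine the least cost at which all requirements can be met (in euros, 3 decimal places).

€0.214

Let x1 = kg of molasses, x2 = kg of fish meal, x3 = kg of meat-and-bone meal, x4 = kg of DDGS.
min 0.23x1 + 2.04x2 + 0.79x3 + 0.38x4 with:
  10x1 + 11.9x2 + 11.4x3 + 12.9x4 ≥ 9.3   (metabolisable energy)
  x1, x2, x3, x4 ≥ 0.
The cheapest feasible vertex uses only molasses; fish meal, meat-and-bone meal, DDGS are not used. Binding constraint: metabolisable energy.
Optimal quantities: molasses = 0.93 kg.
Cost = 0.23·0.93 = 0.21390.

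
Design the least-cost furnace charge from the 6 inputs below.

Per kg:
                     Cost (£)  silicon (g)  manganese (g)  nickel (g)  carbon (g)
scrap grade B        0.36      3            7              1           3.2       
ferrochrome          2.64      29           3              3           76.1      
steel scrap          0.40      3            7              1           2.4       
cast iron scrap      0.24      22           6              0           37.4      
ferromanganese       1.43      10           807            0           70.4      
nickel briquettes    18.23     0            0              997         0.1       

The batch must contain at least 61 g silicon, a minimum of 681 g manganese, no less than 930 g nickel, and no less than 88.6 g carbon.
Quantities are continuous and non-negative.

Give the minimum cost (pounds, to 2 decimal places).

£18.76

Set it up as a linear program. Let x1 = kg of scrap grade B, x2 = kg of ferrochrome, x3 = kg of steel scrap, x4 = kg of cast iron scrap, x5 = kg of ferromanganese, x6 = kg of nickel briquettes.
Minimise 0.36x1 + 2.64x2 + 0.4x3 + 0.24x4 + 1.43x5 + 18.23x6 subject to:
  3x1 + 29x2 + 3x3 + 22x4 + 10x5 ≥ 61   (silicon)
  7x1 + 3x2 + 7x3 + 6x4 + 807x5 ≥ 681   (manganese)
  1x1 + 3x2 + 1x3 + 997x6 ≥ 930   (nickel)
  3.2x1 + 76.1x2 + 2.4x3 + 37.4x4 + 70.4x5 + 0.1x6 ≥ 88.6   (carbon)
  x1, x2, x3, x4, x5, x6 ≥ 0.
The optimal basis is {cast iron scrap, ferromanganese, nickel briquettes}; scrap grade B, ferrochrome, steel scrap drop out. There the silicon, manganese, nickel constraints are tight.
Optimal quantities: cast iron scrap = 2.397 kg, ferromanganese = 0.826 kg, nickel briquettes = 0.9328 kg.
Objective = 0.24·2.397 + 1.43·0.826 + 18.23·0.9328 = 18.7614.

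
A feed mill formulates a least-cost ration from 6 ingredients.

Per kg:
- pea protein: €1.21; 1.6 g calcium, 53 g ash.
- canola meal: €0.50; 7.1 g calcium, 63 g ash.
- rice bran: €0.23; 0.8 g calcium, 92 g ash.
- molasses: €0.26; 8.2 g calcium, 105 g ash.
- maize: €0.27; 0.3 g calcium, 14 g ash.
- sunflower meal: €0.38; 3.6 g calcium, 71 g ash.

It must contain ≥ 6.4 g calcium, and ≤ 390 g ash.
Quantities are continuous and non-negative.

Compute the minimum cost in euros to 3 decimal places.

Set it up as a linear program. Let x1 = kg of pea protein, x2 = kg of canola meal, x3 = kg of rice bran, x4 = kg of molasses, x5 = kg of maize, x6 = kg of sunflower meal.
Minimize 1.21x1 + 0.5x2 + 0.23x3 + 0.26x4 + 0.27x5 + 0.38x6 with:
  1.6x1 + 7.1x2 + 0.8x3 + 8.2x4 + 0.3x5 + 3.6x6 ≥ 6.4   (calcium)
  53x1 + 63x2 + 92x3 + 105x4 + 14x5 + 71x6 ≤ 390   (ash)
  x1, x2, x3, x4, x5, x6 ≥ 0.
At the optimum only molasses is positive (pea protein, canola meal, rice bran, maize, sunflower meal = 0). There the calcium constraint is tight.
Solving gives x4 = 0.7805.
Cost = 0.26·0.7805 = 0.20293.

€0.203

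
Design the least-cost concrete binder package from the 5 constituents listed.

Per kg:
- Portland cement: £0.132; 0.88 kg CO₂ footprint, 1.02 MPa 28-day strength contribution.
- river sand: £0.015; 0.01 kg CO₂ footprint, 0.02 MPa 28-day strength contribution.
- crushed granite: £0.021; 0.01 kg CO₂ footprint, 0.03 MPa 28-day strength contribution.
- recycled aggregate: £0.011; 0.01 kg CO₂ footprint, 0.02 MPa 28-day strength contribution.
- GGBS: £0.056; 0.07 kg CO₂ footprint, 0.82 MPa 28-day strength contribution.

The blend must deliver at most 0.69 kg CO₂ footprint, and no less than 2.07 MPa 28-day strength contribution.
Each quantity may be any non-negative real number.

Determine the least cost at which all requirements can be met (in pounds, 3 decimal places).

Let x1 = kg of Portland cement, x2 = kg of river sand, x3 = kg of crushed granite, x4 = kg of recycled aggregate, x5 = kg of GGBS.
Minimise 0.132x1 + 0.015x2 + 0.021x3 + 0.011x4 + 0.056x5 with:
  0.88x1 + 0.01x2 + 0.01x3 + 0.01x4 + 0.07x5 ≤ 0.69   (CO₂ footprint)
  1.02x1 + 0.02x2 + 0.03x3 + 0.02x4 + 0.82x5 ≥ 2.07   (28-day strength contribution)
  x1, x2, x3, x4, x5 ≥ 0.
The cheapest feasible vertex uses only GGBS; Portland cement, river sand, crushed granite, recycled aggregate are not used. There the 28-day strength contribution constraint is tight.
So GGBS = 2.524 kg.
Objective = 0.056·2.524 = 0.14134.

£0.141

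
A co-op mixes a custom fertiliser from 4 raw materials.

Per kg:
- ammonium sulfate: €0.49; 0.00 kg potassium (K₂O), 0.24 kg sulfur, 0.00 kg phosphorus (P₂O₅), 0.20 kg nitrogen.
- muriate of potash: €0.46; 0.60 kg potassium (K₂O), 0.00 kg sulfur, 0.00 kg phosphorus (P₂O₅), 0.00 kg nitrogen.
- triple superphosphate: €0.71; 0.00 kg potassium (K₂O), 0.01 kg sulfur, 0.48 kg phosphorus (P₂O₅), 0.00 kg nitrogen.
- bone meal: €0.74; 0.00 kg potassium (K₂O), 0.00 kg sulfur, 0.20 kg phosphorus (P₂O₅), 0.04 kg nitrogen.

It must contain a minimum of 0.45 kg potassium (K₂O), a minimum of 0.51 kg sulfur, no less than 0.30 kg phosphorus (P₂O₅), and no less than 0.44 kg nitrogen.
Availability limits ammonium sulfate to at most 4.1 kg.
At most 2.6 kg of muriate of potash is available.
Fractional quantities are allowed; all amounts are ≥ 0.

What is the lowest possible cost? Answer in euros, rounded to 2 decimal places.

€1.87

Let x1 = kg of ammonium sulfate, x2 = kg of muriate of potash, x3 = kg of triple superphosphate, x4 = kg of bone meal.
Minimise 0.49x1 + 0.46x2 + 0.71x3 + 0.74x4 subject to:
  0.6x2 ≥ 0.45   (potassium (K₂O))
  0.24x1 + 0.01x3 ≥ 0.51   (sulfur)
  0.48x3 + 0.2x4 ≥ 0.3   (phosphorus (P₂O₅))
  0.2x1 + 0.04x4 ≥ 0.44   (nitrogen)
  x1 ≤ 4.1
  x2 ≤ 2.6
  x1, x2, x3, x4 ≥ 0.
The minimum-cost mix takes nothing from bone meal — only ammonium sulfate, muriate of potash, triple superphosphate. There the potassium (K₂O), phosphorus (P₂O₅), nitrogen constraints are tight.
Solving gives x1 = 2.2, x2 = 0.75, x3 = 0.625.
Hence cost = 0.49·2.2 + 0.46·0.75 + 0.71·0.625 = €1.8668.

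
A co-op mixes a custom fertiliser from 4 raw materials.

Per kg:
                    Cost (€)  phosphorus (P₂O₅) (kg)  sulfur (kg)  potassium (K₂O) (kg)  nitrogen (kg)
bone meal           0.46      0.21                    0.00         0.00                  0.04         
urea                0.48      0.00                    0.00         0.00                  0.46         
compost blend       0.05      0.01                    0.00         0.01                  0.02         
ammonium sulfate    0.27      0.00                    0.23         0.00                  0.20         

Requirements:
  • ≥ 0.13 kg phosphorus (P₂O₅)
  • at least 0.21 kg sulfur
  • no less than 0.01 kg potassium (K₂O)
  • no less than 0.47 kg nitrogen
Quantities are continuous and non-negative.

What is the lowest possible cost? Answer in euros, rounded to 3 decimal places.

Let x1 = kg of bone meal, x2 = kg of urea, x3 = kg of compost blend, x4 = kg of ammonium sulfate.
Minimise 0.46x1 + 0.48x2 + 0.05x3 + 0.27x4 s.t.:
  0.21x1 + 0.01x3 ≥ 0.13   (phosphorus (P₂O₅))
  0.23x4 ≥ 0.21   (sulfur)
  0.01x3 ≥ 0.01   (potassium (K₂O))
  0.04x1 + 0.46x2 + 0.02x3 + 0.2x4 ≥ 0.47   (nitrogen)
  x1, x2, x3, x4 ≥ 0.
All 4 inputs are positive at the optimum. Binding constraints: phosphorus (P₂O₅), sulfur, potassium (K₂O), nitrogen.
That vertex is x1 = 0.5714, x2 = 0.5316, x3 = 1, x4 = 0.913.
Cost = 0.46·0.5714 + 0.48·0.5316 + 0.05·1 + 0.27·0.913 = 0.81452.

€0.815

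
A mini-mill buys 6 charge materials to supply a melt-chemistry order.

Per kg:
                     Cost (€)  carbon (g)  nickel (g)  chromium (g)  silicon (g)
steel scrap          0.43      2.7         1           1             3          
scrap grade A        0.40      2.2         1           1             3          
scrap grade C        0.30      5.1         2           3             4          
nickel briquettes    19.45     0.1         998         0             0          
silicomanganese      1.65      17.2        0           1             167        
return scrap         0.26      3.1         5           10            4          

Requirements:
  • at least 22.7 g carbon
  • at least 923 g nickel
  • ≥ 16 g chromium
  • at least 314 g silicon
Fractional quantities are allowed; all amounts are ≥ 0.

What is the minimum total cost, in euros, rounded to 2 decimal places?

€21.26

Let x1 = kg of steel scrap, x2 = kg of scrap grade A, x3 = kg of scrap grade C, x4 = kg of nickel briquettes, x5 = kg of silicomanganese, x6 = kg of return scrap.
min 0.43x1 + 0.4x2 + 0.3x3 + 19.45x4 + 1.65x5 + 0.26x6 subject to:
  2.7x1 + 2.2x2 + 5.1x3 + 0.1x4 + 17.2x5 + 3.1x6 ≥ 22.7   (carbon)
  1x1 + 1x2 + 2x3 + 998x4 + 5x6 ≥ 923   (nickel)
  1x1 + 1x2 + 3x3 + 1x5 + 10x6 ≥ 16   (chromium)
  3x1 + 3x2 + 4x3 + 167x5 + 4x6 ≥ 314   (silicon)
  x1, x2, x3, x4, x5, x6 ≥ 0.
The cheapest feasible vertex uses only nickel briquettes, silicomanganese, return scrap; steel scrap, scrap grade A, scrap grade C are not used. The nickel, chromium, silicon requirements are met with equality.
That vertex is x4 = 0.91776, x5 = 1.8463, x6 = 1.4154.
Cost = 19.45·0.91776 + 1.65·1.8463 + 0.26·1.4154 = 21.2648.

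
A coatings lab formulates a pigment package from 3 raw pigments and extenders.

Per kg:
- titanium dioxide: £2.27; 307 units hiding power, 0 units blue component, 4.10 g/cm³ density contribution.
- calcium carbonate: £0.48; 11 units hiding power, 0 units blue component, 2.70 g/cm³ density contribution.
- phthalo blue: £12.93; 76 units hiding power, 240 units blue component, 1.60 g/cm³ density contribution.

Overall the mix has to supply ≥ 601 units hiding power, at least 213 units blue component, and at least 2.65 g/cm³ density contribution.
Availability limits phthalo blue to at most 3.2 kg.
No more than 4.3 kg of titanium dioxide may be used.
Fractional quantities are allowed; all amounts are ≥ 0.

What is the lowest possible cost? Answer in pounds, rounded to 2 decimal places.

Treat it as an LP. Let x1 = kg of titanium dioxide, x2 = kg of calcium carbonate, x3 = kg of phthalo blue.
Minimise 2.27x1 + 0.48x2 + 12.93x3 s.t.:
  307x1 + 11x2 + 76x3 ≥ 601   (hiding power)
  240x3 ≥ 213   (blue component)
  4.1x1 + 2.7x2 + 1.6x3 ≥ 2.65   (density contribution)
  x3 ≤ 3.2
  x1 ≤ 4.3
  x1, x2, x3 ≥ 0.
The cheapest feasible vertex uses only titanium dioxide, phthalo blue; calcium carbonate is not used. Binding constraints: hiding power and blue component.
Optimal quantities: titanium dioxide = 1.738 kg, phthalo blue = 0.8875 kg.
Hence cost = 2.27·1.738 + 12.93·0.8875 = £15.4206.

£15.42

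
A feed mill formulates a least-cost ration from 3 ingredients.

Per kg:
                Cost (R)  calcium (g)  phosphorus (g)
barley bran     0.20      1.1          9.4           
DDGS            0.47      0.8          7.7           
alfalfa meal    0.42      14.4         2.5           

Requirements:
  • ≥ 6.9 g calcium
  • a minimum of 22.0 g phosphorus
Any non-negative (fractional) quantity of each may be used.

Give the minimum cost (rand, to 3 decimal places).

R0.581

This is a linear program. Let x1 = kg of barley bran, x2 = kg of DDGS, x3 = kg of alfalfa meal.
Minimize 0.2x1 + 0.47x2 + 0.42x3 subject to:
  1.1x1 + 0.8x2 + 14.4x3 ≥ 6.9   (calcium)
  9.4x1 + 7.7x2 + 2.5x3 ≥ 22   (phosphorus)
  x1, x2, x3 ≥ 0.
The optimal basis is {barley bran, alfalfa meal}; DDGS drops out. Binding constraints: calcium and phosphorus.
So barley bran = 2.259 kg, alfalfa meal = 0.3066 kg.
Total cost: 0.2·2.259 + 0.42·0.3066 = 0.58057.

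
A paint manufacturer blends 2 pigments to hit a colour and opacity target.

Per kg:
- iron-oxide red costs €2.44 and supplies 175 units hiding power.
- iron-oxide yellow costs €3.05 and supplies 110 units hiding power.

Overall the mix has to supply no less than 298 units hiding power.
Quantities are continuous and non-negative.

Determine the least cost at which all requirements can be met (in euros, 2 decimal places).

Let x1 = kg of iron-oxide red, x2 = kg of iron-oxide yellow.
Minimise 2.44x1 + 3.05x2 with:
  175x1 + 110x2 ≥ 298   (hiding power)
  x1, x2 ≥ 0.
The minimum-cost mix takes nothing from iron-oxide yellow — only iron-oxide red. Binding constraint: hiding power.
That vertex is x1 = 1.70286.
Objective = 2.44·1.70286 = 4.15498.

€4.15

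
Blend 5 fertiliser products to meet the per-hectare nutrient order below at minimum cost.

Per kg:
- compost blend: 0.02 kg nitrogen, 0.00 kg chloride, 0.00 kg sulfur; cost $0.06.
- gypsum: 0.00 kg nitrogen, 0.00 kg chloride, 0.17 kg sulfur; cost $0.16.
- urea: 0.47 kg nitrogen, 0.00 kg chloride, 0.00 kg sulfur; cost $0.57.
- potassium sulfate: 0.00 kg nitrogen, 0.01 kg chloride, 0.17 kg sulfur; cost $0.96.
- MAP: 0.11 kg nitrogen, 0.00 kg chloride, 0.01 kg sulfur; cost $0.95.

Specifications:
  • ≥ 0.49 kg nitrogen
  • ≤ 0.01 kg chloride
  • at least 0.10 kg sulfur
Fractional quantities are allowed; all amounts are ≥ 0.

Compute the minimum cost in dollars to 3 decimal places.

$0.688

Let x1 = kg of compost blend, x2 = kg of gypsum, x3 = kg of urea, x4 = kg of potassium sulfate, x5 = kg of MAP.
min 0.06x1 + 0.16x2 + 0.57x3 + 0.96x4 + 0.95x5 s.t.:
  0.02x1 + 0.47x3 + 0.11x5 ≥ 0.49   (nitrogen)
  0.01x4 ≤ 0.01   (chloride)
  0.17x2 + 0.17x4 + 0.01x5 ≥ 0.1   (sulfur)
  x1, x2, x3, x4, x5 ≥ 0.
The minimum-cost mix takes nothing from compost blend, potassium sulfate, MAP — only gypsum, urea. The nitrogen and sulfur requirements are met with equality.
Optimal quantities: gypsum = 0.58824 kg, urea = 1.0426 kg.
Hence cost = 0.16·0.58824 + 0.57·1.0426 = $0.68840.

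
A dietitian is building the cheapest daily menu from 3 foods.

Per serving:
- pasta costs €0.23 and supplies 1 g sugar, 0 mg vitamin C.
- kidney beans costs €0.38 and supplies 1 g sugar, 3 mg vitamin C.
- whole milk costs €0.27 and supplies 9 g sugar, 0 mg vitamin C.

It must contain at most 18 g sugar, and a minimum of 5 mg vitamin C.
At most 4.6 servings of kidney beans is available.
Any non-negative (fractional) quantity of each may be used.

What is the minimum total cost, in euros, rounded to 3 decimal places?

This is a linear program. Let x1 = servings of pasta, x2 = servings of kidney beans, x3 = servings of whole milk.
Minimise 0.23x1 + 0.38x2 + 0.27x3 s.t.:
  1x1 + 1x2 + 9x3 ≤ 18   (sugar)
  3x2 ≥ 5   (vitamin C)
  x2 ≤ 4.6
  x1, x2, x3 ≥ 0.
The optimal basis is {kidney beans}; pasta, whole milk drop out. The vitamin C requirement is met with equality.
So kidney beans = 1.667 servings.
Objective = 0.38·1.667 = 0.63346.

€0.633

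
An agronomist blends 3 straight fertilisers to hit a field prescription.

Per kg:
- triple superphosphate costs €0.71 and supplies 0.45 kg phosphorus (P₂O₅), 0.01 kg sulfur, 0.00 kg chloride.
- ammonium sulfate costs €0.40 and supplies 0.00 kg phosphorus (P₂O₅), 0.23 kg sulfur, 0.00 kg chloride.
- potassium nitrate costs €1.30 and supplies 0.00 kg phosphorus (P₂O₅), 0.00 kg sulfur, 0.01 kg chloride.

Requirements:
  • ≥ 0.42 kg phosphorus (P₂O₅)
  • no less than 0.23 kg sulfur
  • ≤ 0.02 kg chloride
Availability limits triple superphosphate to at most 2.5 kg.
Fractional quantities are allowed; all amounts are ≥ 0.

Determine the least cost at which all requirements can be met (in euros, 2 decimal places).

€1.05

Let x1 = kg of triple superphosphate, x2 = kg of ammonium sulfate, x3 = kg of potassium nitrate.
Minimize 0.71x1 + 0.4x2 + 1.3x3 with:
  0.45x1 ≥ 0.42   (phosphorus (P₂O₅))
  0.01x1 + 0.23x2 ≥ 0.23   (sulfur)
  0.01x3 ≤ 0.02   (chloride)
  x1 ≤ 2.5
  x1, x2, x3 ≥ 0.
The minimum-cost mix takes nothing from potassium nitrate — only triple superphosphate, ammonium sulfate. The phosphorus (P₂O₅) and sulfur requirements are met with equality.
So triple superphosphate = 0.9333 kg, ammonium sulfate = 0.9594 kg.
Objective = 0.71·0.9333 + 0.4·0.9594 = 1.0464.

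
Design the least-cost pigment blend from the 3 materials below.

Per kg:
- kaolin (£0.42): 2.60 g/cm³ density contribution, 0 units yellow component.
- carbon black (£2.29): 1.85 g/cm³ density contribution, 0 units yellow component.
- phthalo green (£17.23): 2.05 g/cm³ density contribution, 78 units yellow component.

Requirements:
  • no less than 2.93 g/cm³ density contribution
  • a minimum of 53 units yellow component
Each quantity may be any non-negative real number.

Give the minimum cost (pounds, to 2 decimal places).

£11.96

Let x1 = kg of kaolin, x2 = kg of carbon black, x3 = kg of phthalo green.
Minimise 0.42x1 + 2.29x2 + 17.23x3 subject to:
  2.6x1 + 1.85x2 + 2.05x3 ≥ 2.93   (density contribution)
  78x3 ≥ 53   (yellow component)
  x1, x2, x3 ≥ 0.
The minimum-cost mix takes nothing from carbon black — only kaolin, phthalo green. There the density contribution and yellow component constraints are tight.
That vertex is x1 = 0.5912, x3 = 0.6795.
Cost = 0.42·0.5912 + 17.23·0.6795 = 11.9561.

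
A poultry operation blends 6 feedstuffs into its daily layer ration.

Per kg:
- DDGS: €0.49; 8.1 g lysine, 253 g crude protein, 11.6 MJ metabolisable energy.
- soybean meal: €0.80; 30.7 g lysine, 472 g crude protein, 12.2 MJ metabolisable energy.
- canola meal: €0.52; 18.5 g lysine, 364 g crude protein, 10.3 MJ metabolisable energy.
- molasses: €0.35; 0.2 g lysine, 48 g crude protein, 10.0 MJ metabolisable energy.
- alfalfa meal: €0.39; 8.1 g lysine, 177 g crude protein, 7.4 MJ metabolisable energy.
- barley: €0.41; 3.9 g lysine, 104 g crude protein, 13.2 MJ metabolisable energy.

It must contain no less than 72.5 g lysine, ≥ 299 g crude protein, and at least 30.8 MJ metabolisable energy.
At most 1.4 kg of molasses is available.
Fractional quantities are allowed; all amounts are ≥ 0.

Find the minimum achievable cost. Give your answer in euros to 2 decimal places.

€1.91

Treat it as an LP. Let x1 = kg of DDGS, x2 = kg of soybean meal, x3 = kg of canola meal, x4 = kg of molasses, x5 = kg of alfalfa meal, x6 = kg of barley.
Minimise 0.49x1 + 0.8x2 + 0.52x3 + 0.35x4 + 0.39x5 + 0.41x6 subject to:
  8.1x1 + 30.7x2 + 18.5x3 + 0.2x4 + 8.1x5 + 3.9x6 ≥ 72.5   (lysine)
  253x1 + 472x2 + 364x3 + 48x4 + 177x5 + 104x6 ≥ 299   (crude protein)
  11.6x1 + 12.2x2 + 10.3x3 + 10x4 + 7.4x5 + 13.2x6 ≥ 30.8   (metabolisable energy)
  x4 ≤ 1.4
  x1, x2, x3, x4, x5, x6 ≥ 0.
The minimum-cost mix takes nothing from DDGS, molasses, alfalfa meal, barley — only soybean meal, canola meal. There the lysine and metabolisable energy constraints are tight.
Optimal quantities: soybean meal = 1.955 kg, canola meal = 0.6746 kg.
Total cost: 0.8·1.955 + 0.52·0.6746 = 1.9148.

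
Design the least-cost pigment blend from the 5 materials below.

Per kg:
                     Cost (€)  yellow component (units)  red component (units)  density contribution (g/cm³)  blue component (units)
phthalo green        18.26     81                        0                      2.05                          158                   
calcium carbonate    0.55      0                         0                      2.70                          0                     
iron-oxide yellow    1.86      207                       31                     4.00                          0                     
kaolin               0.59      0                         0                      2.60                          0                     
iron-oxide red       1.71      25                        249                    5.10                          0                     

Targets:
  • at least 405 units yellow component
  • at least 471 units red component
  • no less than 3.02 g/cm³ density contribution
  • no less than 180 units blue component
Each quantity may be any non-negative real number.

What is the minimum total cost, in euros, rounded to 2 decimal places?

Set it up as a linear program. Let x1 = kg of phthalo green, x2 = kg of calcium carbonate, x3 = kg of iron-oxide yellow, x4 = kg of kaolin, x5 = kg of iron-oxide red.
Minimize 18.26x1 + 0.55x2 + 1.86x3 + 0.59x4 + 1.71x5 with:
  81x1 + 207x3 + 25x5 ≥ 405   (yellow component)
  31x3 + 249x5 ≥ 471   (red component)
  2.05x1 + 2.7x2 + 4x3 + 2.6x4 + 5.1x5 ≥ 3.02   (density contribution)
  158x1 ≥ 180   (blue component)
  x1, x2, x3, x4, x5 ≥ 0.
The minimum-cost mix takes nothing from calcium carbonate, kaolin — only phthalo green, iron-oxide yellow, iron-oxide red. Binding constraints: yellow component, red component, blue component.
Optimal quantities: phthalo green = 1.139 kg, iron-oxide yellow = 1.302 kg, iron-oxide red = 1.729 kg.
Cost = 18.26·1.139 + 1.86·1.302 + 1.71·1.729 = 26.1765.

€26.18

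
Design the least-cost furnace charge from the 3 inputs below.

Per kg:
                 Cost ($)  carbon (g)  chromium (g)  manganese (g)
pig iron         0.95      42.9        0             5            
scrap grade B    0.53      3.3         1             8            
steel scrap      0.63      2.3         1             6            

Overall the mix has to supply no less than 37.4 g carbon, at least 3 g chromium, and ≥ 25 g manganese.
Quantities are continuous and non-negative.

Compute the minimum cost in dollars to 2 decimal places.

Let x1 = kg of pig iron, x2 = kg of scrap grade B, x3 = kg of steel scrap.
Minimise 0.95x1 + 0.53x2 + 0.63x3 with:
  42.9x1 + 3.3x2 + 2.3x3 ≥ 37.4   (carbon)
  1x2 + 1x3 ≥ 3   (chromium)
  5x1 + 8x2 + 6x3 ≥ 25   (manganese)
  x1, x2, x3 ≥ 0.
The minimum-cost mix takes nothing from steel scrap — only pig iron, scrap grade B. Binding constraints: carbon and chromium.
So pig iron = 0.641 kg, scrap grade B = 3 kg.
Objective = 0.95·0.641 + 0.53·3 = 2.1990.

$2.20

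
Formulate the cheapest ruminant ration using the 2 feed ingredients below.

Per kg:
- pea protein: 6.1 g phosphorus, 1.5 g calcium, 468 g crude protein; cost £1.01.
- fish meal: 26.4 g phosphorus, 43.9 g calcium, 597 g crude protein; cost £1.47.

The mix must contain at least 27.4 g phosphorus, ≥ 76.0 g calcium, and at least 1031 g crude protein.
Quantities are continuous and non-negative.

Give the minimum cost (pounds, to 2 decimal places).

Set it up as a linear program. Let x1 = kg of pea protein, x2 = kg of fish meal.
Minimize 1.01x1 + 1.47x2 subject to:
  6.1x1 + 26.4x2 ≥ 27.4   (phosphorus)
  1.5x1 + 43.9x2 ≥ 76   (calcium)
  468x1 + 597x2 ≥ 1031   (crude protein)
  x1, x2 ≥ 0.
The cheapest feasible vertex uses only fish meal; pea protein is not used. There the calcium constraint is tight.
So fish meal = 1.731 kg.
Objective = 1.47·1.731 = 2.5446.

£2.54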